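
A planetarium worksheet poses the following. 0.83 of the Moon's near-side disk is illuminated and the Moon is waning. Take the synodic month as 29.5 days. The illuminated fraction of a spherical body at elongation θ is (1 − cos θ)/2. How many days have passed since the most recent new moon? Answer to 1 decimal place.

cos θ = 1 − 2f = -0.660, giving a principal value of 131.3°.
A waning Moon lies in 180°–360°, so θ = 360° − 131.3° = 228.7°.
At 360°/29.5 d per day, 228.7° corresponds to 18.74 days.

18.7 days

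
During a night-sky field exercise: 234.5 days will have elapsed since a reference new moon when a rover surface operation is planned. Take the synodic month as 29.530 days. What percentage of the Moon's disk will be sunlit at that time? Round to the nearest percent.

234.5/29.530 = 7.941 lunations, so 7 complete cycles and 27.79 d into the next.
Phase angle: θ = 360°·(27.79 d)/(29.530 d) = 338.8°.
cos 338.8° = 0.932, so f = (1 − 0.932)/2 = 0.034, so 3%.

3%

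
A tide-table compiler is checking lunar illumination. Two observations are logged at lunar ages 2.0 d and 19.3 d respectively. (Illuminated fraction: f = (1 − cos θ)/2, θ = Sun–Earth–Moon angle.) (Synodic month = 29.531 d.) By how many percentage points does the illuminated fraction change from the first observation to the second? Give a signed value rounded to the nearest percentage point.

+74 pp

θ₁ = 360° × 2.0/29.531 = 24.4°, f₁ = (1 − cos θ₁)/2 = 0.045.
θ₂ = 360° × 19.3/29.531 = 235.3°, f₂ = (1 − cos θ₂)/2 = 0.785.
Change = f₂ − f₁ = +0.740 → +74 percentage points.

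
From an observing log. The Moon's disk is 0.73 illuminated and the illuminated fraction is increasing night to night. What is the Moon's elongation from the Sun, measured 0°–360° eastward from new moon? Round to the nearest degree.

117°

Invert f = (1 − cos θ)/2 to get cos θ = 1 − 2(0.73) = -0.460, hence θ₀ = arccos -0.460 = 117.4°.
Before full moon the principal value applies: θ = 117.4°.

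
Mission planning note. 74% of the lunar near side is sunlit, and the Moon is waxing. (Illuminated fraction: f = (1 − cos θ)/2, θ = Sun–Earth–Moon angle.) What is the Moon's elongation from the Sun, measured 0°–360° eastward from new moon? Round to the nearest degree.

From f = (1 − cos θ)/2: cos θ = 1 − 2×0.74 = -0.480; arccos → 118.7°.
Before full moon the principal value applies: θ = 118.7°.

119°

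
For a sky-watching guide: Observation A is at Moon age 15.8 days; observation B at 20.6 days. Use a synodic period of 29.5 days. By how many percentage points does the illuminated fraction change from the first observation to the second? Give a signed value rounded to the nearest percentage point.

-33 pp

θ₁ = 360° × 15.8/29.5 = 192.8°, f₁ = (1 − cos θ₁)/2 = 0.988.
θ₂ = 360° × 20.6/29.5 = 251.4°, f₂ = (1 − cos θ₂)/2 = 0.660.
Change = f₂ − f₁ = -0.328 → -33 percentage points.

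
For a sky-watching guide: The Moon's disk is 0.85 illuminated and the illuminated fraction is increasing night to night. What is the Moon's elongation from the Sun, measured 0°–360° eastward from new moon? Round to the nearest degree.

From f = (1 − cos θ)/2: cos θ = 1 − 2×0.85 = -0.700; arccos → 134.4°.
Before full moon the principal value applies: θ = 134.4°.

134°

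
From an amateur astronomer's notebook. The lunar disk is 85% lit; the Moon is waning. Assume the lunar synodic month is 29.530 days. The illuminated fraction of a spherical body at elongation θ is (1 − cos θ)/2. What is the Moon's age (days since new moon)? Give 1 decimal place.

18.5 days

Invert f = (1 − cos θ)/2 to get cos θ = 1 − 2(0.85) = -0.700, hence θ₀ = arccos -0.700 = 134.4°.
A waning Moon lies in 180°–360°, so θ = 360° − 134.4° = 225.6°.
That fraction of the synodic month is 225.6/360 × 29.530 d ≈ 18.50 d.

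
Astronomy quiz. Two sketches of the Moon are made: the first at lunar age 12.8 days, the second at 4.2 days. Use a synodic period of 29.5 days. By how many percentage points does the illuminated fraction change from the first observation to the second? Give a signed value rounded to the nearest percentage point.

-77 percentage points

θ₁ = 360° × 12.8/29.5 = 156.2°, f₁ = (1 − cos θ₁)/2 = 0.957.
θ₂ = 360° × 4.2/29.5 = 51.3°, f₂ = (1 − cos θ₂)/2 = 0.187.
Change = f₂ − f₁ = -0.770 → -77 percentage points.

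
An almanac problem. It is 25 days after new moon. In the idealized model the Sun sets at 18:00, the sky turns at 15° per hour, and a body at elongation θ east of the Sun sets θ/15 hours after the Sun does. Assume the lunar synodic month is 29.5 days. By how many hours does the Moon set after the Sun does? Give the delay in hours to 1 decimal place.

20.3 h

The Moon has covered 25/29.5 of its cycle, so θ ≈ 360° × 25/29.5 = 305.1°.
At 15° of sky rotation per hour, 305.1° corresponds to a 20.34 h lag.
So the Moon sets 20.34 h after the Sun.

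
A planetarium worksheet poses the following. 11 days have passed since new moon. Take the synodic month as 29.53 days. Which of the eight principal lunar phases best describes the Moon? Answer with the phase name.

θ ≈ 360° × 11/29.53 = 134°, which falls in the waxing gibbous sector.

waxing gibbous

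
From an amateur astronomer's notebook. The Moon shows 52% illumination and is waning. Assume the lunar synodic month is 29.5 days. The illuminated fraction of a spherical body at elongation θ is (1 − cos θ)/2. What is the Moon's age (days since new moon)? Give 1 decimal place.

21.9 days

From f = (1 − cos θ)/2: cos θ = 1 − 2×0.52 = -0.040; arccos → 92.3°.
Waning ⇒ past full, so θ = 360° − 92.3° = 267.7°.
At 360°/29.5 d per day, 267.7° corresponds to 21.94 days.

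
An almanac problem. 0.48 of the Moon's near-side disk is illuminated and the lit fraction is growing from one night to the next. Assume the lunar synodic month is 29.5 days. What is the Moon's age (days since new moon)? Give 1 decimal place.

7.2 days

Invert f = (1 − cos θ)/2 to get cos θ = 1 − 2(0.48) = 0.040, hence θ₀ = arccos 0.040 = 87.7°.
Waxing ⇒ before full, so θ = 87.7°.
At 360°/29.5 d per day, 87.7° corresponds to 7.19 days.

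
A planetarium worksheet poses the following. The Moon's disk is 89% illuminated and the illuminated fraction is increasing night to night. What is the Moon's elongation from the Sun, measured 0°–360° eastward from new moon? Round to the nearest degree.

cos θ = 1 − 2f = -0.780, giving a principal value of 141.3°.
The Moon is waxing (0°–180°), so θ = 141.3° directly.

141°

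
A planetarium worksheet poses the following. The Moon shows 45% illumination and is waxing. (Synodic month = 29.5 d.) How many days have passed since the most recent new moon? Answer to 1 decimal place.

6.9 days

cos θ = 1 − 2f = 0.100, giving a principal value of 84.3°.
Waxing ⇒ before full, so θ = 84.3°.
That fraction of the synodic month is 84.3/360 × 29.5 d ≈ 6.90 d.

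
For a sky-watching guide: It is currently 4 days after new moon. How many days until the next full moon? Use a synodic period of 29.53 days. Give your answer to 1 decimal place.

Full moon occurs at elongation 180°, i.e. at age 29.53 × 180/360 = 14.765 d.
That is 14.765 − 4 = 10.765 days ahead.

10.8 days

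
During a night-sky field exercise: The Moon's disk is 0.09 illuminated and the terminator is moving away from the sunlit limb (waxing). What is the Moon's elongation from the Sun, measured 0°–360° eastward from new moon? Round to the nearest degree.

35°

Invert f = (1 − cos θ)/2 to get cos θ = 1 − 2(0.09) = 0.820, hence θ₀ = arccos 0.820 = 34.9°.
Before full moon the principal value applies: θ = 34.9°.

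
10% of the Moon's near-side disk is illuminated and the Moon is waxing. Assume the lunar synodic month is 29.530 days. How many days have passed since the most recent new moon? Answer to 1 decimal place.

3.0 days

cos θ = 1 − 2f = 0.800, giving a principal value of 36.9°.
Before full moon the principal value applies: θ = 36.9°.
Age = 29.530 × 36.9°/360° ≈ 3.02 days.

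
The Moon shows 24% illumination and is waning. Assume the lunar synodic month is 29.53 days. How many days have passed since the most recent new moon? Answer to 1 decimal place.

24.7 days

Invert f = (1 − cos θ)/2 to get cos θ = 1 − 2(0.24) = 0.520, hence θ₀ = arccos 0.520 = 58.7°.
Waning ⇒ past full, so θ = 360° − 58.7° = 301.3°.
Age = 29.53 × 301.3°/360° ≈ 24.72 days.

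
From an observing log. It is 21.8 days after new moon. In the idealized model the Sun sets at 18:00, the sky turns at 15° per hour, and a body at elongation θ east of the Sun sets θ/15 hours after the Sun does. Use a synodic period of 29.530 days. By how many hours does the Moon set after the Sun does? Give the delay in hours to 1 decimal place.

Phase angle: θ = 360°·(21.8 d)/(29.530 d) = 265.8°.
At 15° of sky rotation per hour, 265.8° corresponds to a 17.72 h lag.
So the Moon sets 17.72 h after the Sun.

17.7 h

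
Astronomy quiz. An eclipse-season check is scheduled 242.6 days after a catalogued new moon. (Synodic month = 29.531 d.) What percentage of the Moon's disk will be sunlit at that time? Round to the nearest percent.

242.6 d spans 8 complete synodic months (8 × 29.531 = 236.25 d) plus 6.35 d.
Phase angle: θ = 360°·(6.35 d)/(29.531 d) = 77.4°.
Illuminated fraction = (1 − cos 77.4°)/2 = (1 − 0.218)/2 ≈ 0.391, so 39%.

39%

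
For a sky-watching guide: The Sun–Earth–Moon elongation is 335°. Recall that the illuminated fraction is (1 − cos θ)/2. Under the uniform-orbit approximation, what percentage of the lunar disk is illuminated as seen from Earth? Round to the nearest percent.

Half-versine of 335°: (1 − 0.906)/2 = 0.047, i.e. 5%.

5%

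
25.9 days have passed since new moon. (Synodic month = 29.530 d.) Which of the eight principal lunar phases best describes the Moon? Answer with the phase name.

waning crescent

θ ≈ 360° × 25.9/29.530 = 316°, which falls in the waning crescent sector.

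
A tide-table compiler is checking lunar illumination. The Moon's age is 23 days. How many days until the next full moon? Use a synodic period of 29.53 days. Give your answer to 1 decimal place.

Full moon occurs at elongation 180°, i.e. at age 29.53 × 180/360 = 14.765 d.
Already past this cycle's full moon; the next is at 14.765 + 29.53 = 44.295 d, so 44.295 − 23 = 21.295 days.

21.3 days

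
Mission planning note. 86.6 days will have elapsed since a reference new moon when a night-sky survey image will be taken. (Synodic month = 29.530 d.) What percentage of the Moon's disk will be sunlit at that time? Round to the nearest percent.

4%

86.6 d spans 2 complete synodic months (2 × 29.530 = 59.06 d) plus 27.54 d.
Phase angle: θ = 360°·(27.54 d)/(29.530 d) = 335.7°.
Illuminated fraction = (1 − cos 335.7°)/2 = (1 − 0.912)/2 ≈ 0.044, so 4%.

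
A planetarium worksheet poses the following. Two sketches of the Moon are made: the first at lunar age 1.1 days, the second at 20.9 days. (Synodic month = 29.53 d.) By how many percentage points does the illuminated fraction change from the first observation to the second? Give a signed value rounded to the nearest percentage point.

θ₁ = 360° × 1.1/29.53 = 13.4°, f₁ = (1 − cos θ₁)/2 = 0.014.
θ₂ = 360° × 20.9/29.53 = 254.8°, f₂ = (1 − cos θ₂)/2 = 0.631.
Change = f₂ − f₁ = +0.618 → +62 percentage points.

+62 pp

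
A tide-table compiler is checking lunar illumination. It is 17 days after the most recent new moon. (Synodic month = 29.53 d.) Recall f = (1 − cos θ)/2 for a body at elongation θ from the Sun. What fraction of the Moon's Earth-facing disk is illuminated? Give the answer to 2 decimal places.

Phase angle: θ = 360°·(17 d)/(29.53 d) = 207.2°.
With cos θ = (-0.889), the lit fraction is (1 − (-0.889))/2 ≈ 0.945.

0.94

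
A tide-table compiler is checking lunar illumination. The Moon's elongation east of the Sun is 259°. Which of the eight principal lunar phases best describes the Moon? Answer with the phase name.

last quarter

The last quarter sector spans roughly 248°–292°; 259° falls inside it.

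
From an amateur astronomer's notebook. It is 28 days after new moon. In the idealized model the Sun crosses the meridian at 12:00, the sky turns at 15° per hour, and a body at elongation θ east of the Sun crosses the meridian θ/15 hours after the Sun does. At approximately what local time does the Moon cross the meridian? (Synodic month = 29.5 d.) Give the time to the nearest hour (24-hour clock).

Elongation θ = 360° × 28/29.5 ≈ 341.7°.
The Moon trails the Sun by θ/15 = 341.7/15 ≈ 22.78 hours.
12:00 + 22.78 h ≈ 10:47 → 11:00 to the nearest hour.

11:00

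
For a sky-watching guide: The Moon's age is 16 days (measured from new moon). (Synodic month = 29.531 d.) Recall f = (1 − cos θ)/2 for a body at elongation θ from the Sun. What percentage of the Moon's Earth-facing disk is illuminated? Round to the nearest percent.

98%

Phase angle: θ = 360°·(16 d)/(29.531 d) = 195.0°.
With cos θ = (-0.966), the lit fraction is (1 − (-0.966))/2 ≈ 0.983, so 98%.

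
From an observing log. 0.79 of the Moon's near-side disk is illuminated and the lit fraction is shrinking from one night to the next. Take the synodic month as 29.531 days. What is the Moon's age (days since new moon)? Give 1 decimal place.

19.2 days

From f = (1 − cos θ)/2: cos θ = 1 − 2×0.79 = -0.580; arccos → 125.5°.
A waning Moon lies in 180°–360°, so θ = 360° − 125.5° = 234.5°.
Age = 29.531 × 234.5°/360° ≈ 19.24 days.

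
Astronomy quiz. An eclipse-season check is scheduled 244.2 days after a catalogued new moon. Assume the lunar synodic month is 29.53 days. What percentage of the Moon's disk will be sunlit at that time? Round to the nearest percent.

Reduce mod P: 244.2 − 8×29.53 = 7.96 d into the current lunation.
Elongation θ = 360° × 7.96/29.53 ≈ 97.0°.
Illuminated fraction = (1 − cos 97.0°)/2 = (1 − (-0.123))/2 ≈ 0.561, so 56%.

56%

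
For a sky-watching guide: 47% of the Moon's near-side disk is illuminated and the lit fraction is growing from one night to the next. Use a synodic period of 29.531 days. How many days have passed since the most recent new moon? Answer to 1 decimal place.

7.1 days

Invert f = (1 − cos θ)/2 to get cos θ = 1 − 2(0.47) = 0.060, hence θ₀ = arccos 0.060 = 86.6°.
Before full moon the principal value applies: θ = 86.6°.
Age = 29.531 × 86.6°/360° ≈ 7.10 days.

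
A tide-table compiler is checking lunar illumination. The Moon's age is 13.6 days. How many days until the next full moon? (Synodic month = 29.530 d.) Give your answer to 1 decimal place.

Full moon is 0.5 of the way through the cycle: age 0.5 × 29.530 = 14.765 d.
That is 14.765 − 13.6 = 1.165 days ahead.

1.2 days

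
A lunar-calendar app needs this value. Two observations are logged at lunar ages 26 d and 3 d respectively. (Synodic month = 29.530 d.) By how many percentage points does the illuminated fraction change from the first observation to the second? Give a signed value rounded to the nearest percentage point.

-4 pp

θ₁ = 360° × 26/29.530 = 317.0°, f₁ = (1 − cos θ₁)/2 = 0.135.
θ₂ = 360° × 3/29.530 = 36.6°, f₂ = (1 − cos θ₂)/2 = 0.098.
Change = f₂ − f₁ = -0.036 → -4 percentage points.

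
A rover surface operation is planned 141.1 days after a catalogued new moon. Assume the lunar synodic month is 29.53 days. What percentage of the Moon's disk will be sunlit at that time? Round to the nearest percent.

41%

141.1 d spans 4 complete synodic months (4 × 29.53 = 118.12 d) plus 22.98 d.
The Moon has covered 22.98/29.53 of its cycle, so θ ≈ 360° × 22.98/29.53 = 280.1°.
With cos θ = 0.176, the lit fraction is (1 − 0.176)/2 ≈ 0.412, so 41%.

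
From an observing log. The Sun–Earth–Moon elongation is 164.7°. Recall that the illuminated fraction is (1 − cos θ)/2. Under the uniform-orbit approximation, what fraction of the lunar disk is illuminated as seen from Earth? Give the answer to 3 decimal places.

0.982

f = (1 − cos 164.7°)/2 = (1 − (-0.965))/2 ≈ 0.982.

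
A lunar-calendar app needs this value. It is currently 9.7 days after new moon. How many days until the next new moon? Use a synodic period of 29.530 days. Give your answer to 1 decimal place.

19.8 days

The next new moon completes the synodic month: 29.530 − 9.7 = 19.830 days.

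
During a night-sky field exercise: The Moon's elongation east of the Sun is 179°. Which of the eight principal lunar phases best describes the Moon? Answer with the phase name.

The full moon sector spans roughly 158°–202°; 179° falls inside it.

full moon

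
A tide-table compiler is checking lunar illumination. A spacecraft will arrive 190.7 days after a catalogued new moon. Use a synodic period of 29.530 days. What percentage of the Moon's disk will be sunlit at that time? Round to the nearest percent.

98%

Reduce mod P: 190.7 − 6×29.530 = 13.52 d into the current lunation.
Phase angle: θ = 360°·(13.52 d)/(29.530 d) = 164.8°.
cos 164.8° = (-0.965), so f = (1 − (-0.965))/2 = 0.983, so 98%.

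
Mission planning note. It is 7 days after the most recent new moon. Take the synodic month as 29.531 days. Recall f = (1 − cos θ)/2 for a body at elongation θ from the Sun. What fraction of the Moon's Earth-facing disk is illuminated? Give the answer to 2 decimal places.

Phase angle: θ = 360°·(7 d)/(29.531 d) = 85.3°.
Illuminated fraction = (1 − cos 85.3°)/2 = (1 − 0.081)/2 ≈ 0.459.

0.46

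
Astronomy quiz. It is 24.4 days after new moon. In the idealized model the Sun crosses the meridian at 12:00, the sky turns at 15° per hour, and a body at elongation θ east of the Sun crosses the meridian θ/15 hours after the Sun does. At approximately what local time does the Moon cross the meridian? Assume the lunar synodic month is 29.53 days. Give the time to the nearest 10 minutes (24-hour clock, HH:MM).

Phase angle: θ = 360°·(24.4 d)/(29.53 d) = 297.5°.
Delay after the Sun = 297.5° / (15°/h) ≈ 19.83 h.
12:00 + 19.831 h ≈ 07:50 → 07:50 to the nearest ten minutes.

07:50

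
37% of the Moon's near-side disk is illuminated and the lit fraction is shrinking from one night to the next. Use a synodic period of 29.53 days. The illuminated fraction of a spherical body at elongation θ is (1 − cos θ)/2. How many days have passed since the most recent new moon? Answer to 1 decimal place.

cos θ = 1 − 2f = 0.260, giving a principal value of 74.9°.
Waning ⇒ past full, so θ = 360° − 74.9° = 285.1°.
Age = 29.53 × 285.1°/360° ≈ 23.38 days.

23.4 days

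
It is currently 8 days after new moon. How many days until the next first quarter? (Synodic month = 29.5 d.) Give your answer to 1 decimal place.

28.9 days

First quarter is 0.25 of the way through the cycle: age 0.25 × 29.5 = 7.375 d.
This lunation's first quarter (7.375 d) has passed, so add one period: 36.875 − 8 = 28.875 days.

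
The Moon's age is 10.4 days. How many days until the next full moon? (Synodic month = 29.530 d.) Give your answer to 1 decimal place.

4.4 days

Full moon occurs at elongation 180°, i.e. at age 29.530 × 180/360 = 14.765 d.
That is 14.765 − 10.4 = 4.365 days ahead.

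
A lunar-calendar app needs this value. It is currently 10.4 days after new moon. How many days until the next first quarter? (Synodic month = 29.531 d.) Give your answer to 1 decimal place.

26.5 days

First quarter occurs at elongation 90°, i.e. at age 29.531 × 90/360 = 7.383 d.
Already past this cycle's first quarter; the next is at 7.383 + 29.531 = 36.914 d, so 36.914 − 10.4 = 26.514 days.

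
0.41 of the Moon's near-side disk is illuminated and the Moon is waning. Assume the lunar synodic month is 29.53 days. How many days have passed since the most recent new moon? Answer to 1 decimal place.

23.0 days

Invert f = (1 − cos θ)/2 to get cos θ = 1 − 2(0.41) = 0.180, hence θ₀ = arccos 0.180 = 79.6°.
Since the Moon is past full (waning), take the reflex angle: θ = 360° − 79.6° = 280.4°.
That fraction of the synodic month is 280.4/360 × 29.53 d ≈ 23.00 d.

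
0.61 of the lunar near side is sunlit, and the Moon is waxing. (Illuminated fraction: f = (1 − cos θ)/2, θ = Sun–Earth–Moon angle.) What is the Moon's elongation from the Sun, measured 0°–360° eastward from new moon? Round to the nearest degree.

103°

cos θ = 1 − 2f = -0.220, giving a principal value of 102.7°.
The Moon is waxing (0°–180°), so θ = 102.7° directly.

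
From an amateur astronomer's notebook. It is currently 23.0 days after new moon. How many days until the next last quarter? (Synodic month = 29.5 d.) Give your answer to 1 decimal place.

Last quarter is 0.75 of the way through the cycle: age 0.75 × 29.5 = 22.125 d.
This lunation's last quarter (22.125 d) has passed, so add one period: 51.625 − 23.0 = 28.625 days.

28.6 days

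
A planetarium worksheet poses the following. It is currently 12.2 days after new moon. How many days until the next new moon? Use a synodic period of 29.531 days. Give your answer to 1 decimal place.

17.3 days

One full lunation from the last new moon is 29.531 d; remaining = 29.531 − 12.2 = 17.331 d.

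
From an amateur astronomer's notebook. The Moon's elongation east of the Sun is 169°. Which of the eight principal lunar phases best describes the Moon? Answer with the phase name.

full moon

The full moon sector spans roughly 158°–202°; 169° falls inside it.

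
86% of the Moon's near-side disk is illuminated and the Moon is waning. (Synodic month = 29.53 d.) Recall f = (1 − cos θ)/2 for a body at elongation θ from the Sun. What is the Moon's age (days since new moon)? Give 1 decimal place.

18.4 days

From f = (1 − cos θ)/2: cos θ = 1 − 2×0.86 = -0.720; arccos → 136.1°.
Waning ⇒ past full, so θ = 360° − 136.1° = 223.9°.
At 360°/29.53 d per day, 223.9° corresponds to 18.37 days.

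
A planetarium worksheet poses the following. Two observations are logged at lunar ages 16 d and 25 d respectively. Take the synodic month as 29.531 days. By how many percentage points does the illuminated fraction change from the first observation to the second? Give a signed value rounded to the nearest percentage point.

-77 pp

θ₁ = 360° × 16/29.531 = 195.0°, f₁ = (1 − cos θ₁)/2 = 0.983.
θ₂ = 360° × 25/29.531 = 304.8°, f₂ = (1 − cos θ₂)/2 = 0.215.
Change = f₂ − f₁ = -0.768 → -77 percentage points.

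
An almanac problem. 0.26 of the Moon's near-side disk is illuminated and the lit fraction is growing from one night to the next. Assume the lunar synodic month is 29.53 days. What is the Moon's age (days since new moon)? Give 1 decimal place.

5.0 days

From f = (1 − cos θ)/2: cos θ = 1 − 2×0.26 = 0.480; arccos → 61.3°.
Before full moon the principal value applies: θ = 61.3°.
Age = 29.53 × 61.3°/360° ≈ 5.03 days.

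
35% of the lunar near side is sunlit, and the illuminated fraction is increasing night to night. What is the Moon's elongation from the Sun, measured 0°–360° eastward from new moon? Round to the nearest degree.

Invert f = (1 − cos θ)/2 to get cos θ = 1 − 2(0.35) = 0.300, hence θ₀ = arccos 0.300 = 72.5°.
The Moon is waxing (0°–180°), so θ = 72.5° directly.

73°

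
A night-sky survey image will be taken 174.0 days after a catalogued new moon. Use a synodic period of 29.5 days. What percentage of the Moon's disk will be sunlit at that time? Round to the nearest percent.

10%

Reduce mod P: 174.0 − 5×29.5 = 26.50 d into the current lunation.
Phase angle: θ = 360°·(26.50 d)/(29.5 d) = 323.4°.
With cos θ = 0.803, the lit fraction is (1 − 0.803)/2 ≈ 0.099, so 10%.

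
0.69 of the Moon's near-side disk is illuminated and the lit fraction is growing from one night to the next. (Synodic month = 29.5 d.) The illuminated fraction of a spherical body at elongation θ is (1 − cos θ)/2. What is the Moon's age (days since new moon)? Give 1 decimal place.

Invert f = (1 − cos θ)/2 to get cos θ = 1 − 2(0.69) = -0.380, hence θ₀ = arccos -0.380 = 112.3°.
Waxing ⇒ before full, so θ = 112.3°.
Age = 29.5 × 112.3°/360° ≈ 9.21 days.

9.2 days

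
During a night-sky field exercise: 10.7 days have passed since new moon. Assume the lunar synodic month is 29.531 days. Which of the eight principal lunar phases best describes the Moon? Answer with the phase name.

At 10.7/29.531 of the cycle, θ ≈ 130° — the waxing gibbous range.

waxing gibbous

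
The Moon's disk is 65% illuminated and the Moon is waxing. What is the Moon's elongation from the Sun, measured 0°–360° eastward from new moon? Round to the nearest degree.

From f = (1 − cos θ)/2: cos θ = 1 − 2×0.65 = -0.300; arccos → 107.5°.
Waxing ⇒ before full, so θ = 107.5°.

107°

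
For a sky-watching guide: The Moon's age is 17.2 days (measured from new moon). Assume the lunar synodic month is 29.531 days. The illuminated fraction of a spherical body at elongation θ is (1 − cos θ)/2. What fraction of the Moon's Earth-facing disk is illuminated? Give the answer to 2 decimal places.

0.93

The Moon has covered 17.2/29.531 of its cycle, so θ ≈ 360° × 17.2/29.531 = 209.7°.
Illuminated fraction = (1 − cos 209.7°)/2 = (1 − (-0.869))/2 ≈ 0.934.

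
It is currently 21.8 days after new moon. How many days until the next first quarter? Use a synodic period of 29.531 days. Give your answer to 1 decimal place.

First quarter occurs at elongation 90°, i.e. at age 29.531 × 90/360 = 7.383 d.
Already past this cycle's first quarter; the next is at 7.383 + 29.531 = 36.914 d, so 36.914 − 21.8 = 15.114 days.

15.1 days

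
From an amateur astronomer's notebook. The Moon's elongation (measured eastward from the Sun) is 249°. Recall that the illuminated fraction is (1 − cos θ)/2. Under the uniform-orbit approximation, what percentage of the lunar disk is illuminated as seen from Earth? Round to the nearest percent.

f = (1 − cos 249°)/2 = (1 − (-0.358))/2 ≈ 0.679, i.e. 68%.

68%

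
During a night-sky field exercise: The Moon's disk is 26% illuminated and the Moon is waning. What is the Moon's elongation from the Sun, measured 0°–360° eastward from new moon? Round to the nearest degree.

299°

Invert f = (1 − cos θ)/2 to get cos θ = 1 − 2(0.26) = 0.480, hence θ₀ = arccos 0.480 = 61.3°.
Since the Moon is past full (waning), take the reflex angle: θ = 360° − 61.3° = 298.7°.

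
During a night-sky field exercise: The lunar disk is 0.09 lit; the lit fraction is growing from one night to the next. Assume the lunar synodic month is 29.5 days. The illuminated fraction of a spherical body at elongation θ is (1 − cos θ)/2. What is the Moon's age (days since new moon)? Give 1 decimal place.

Invert f = (1 − cos θ)/2 to get cos θ = 1 − 2(0.09) = 0.820, hence θ₀ = arccos 0.820 = 34.9°.
The Moon is waxing (0°–180°), so θ = 34.9° directly.
At 360°/29.5 d per day, 34.9° corresponds to 2.86 days.

2.9 days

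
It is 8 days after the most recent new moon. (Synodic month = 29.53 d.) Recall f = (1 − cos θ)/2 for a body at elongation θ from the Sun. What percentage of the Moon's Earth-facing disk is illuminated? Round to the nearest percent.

Elongation θ = 360° × 8/29.53 ≈ 97.5°.
Illuminated fraction = (1 − cos 97.5°)/2 = (1 − (-0.131))/2 ≈ 0.566, so 57%.

57%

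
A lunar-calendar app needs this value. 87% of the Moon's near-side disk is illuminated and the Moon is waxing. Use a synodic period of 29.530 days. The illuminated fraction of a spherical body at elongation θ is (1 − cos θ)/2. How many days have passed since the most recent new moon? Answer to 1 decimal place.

cos θ = 1 − 2f = -0.740, giving a principal value of 137.7°.
Before full moon the principal value applies: θ = 137.7°.
At 360°/29.530 d per day, 137.7° corresponds to 11.30 days.

11.3 days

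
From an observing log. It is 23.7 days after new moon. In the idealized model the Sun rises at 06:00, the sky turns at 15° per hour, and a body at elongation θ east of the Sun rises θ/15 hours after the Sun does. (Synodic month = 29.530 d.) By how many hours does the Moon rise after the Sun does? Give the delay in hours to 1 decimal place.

19.3 h

Elongation θ = 360° × 23.7/29.530 ≈ 288.9°.
Delay after the Sun = 288.9° / (15°/h) ≈ 19.26 h.
So the Moon rises 19.26 h after the Sun.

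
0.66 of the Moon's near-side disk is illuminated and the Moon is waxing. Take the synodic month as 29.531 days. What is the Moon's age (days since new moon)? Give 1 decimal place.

cos θ = 1 − 2f = -0.320, giving a principal value of 108.7°.
Waxing ⇒ before full, so θ = 108.7°.
At 360°/29.531 d per day, 108.7° corresponds to 8.91 days.

8.9 days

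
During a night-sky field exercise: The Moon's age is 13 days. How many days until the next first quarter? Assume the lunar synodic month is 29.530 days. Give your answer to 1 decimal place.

23.9 days

First quarter occurs at elongation 90°, i.e. at age 29.530 × 90/360 = 7.383 d.
This lunation's first quarter (7.383 d) has passed, so add one period: 36.913 − 13 = 23.913 days.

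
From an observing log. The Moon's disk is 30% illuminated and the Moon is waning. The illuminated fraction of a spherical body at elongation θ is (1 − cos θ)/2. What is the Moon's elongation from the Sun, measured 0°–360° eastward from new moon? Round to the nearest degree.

Invert f = (1 − cos θ)/2 to get cos θ = 1 − 2(0.30) = 0.400, hence θ₀ = arccos 0.400 = 66.4°.
Since the Moon is past full (waning), take the reflex angle: θ = 360° − 66.4° = 293.6°.

294°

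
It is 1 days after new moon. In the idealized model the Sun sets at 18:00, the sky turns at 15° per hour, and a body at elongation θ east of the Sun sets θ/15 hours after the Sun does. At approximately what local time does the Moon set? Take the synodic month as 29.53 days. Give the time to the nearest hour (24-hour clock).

The Moon has covered 1/29.53 of its cycle, so θ ≈ 360° × 1/29.53 = 12.2°.
At 15° of sky rotation per hour, 12.2° corresponds to a 0.81 h lag.
18:00 + 0.81 h ≈ 18:49 → 19:00 to the nearest hour.

19:00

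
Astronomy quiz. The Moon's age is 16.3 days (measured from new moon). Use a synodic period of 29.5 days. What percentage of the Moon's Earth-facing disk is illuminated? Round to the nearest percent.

Phase angle: θ = 360°·(16.3 d)/(29.5 d) = 198.9°.
With cos θ = (-0.946), the lit fraction is (1 − (-0.946))/2 ≈ 0.973, so 97%.

97%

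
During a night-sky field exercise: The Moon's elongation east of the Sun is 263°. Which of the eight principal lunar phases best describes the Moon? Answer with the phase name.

last quarter

The last quarter sector spans roughly 248°–292°; 263° falls inside it.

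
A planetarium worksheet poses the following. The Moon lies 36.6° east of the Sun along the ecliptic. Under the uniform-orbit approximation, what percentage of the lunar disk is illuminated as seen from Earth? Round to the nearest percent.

Half-versine of 36.6°: (1 − 0.803)/2 = 0.099, i.e. 10%.

10%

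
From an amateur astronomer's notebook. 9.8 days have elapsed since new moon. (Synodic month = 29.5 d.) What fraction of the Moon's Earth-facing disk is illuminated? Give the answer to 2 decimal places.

0.75

Elongation θ = 360° × 9.8/29.5 ≈ 119.6°.
With cos θ = (-0.494), the lit fraction is (1 − (-0.494))/2 ≈ 0.747.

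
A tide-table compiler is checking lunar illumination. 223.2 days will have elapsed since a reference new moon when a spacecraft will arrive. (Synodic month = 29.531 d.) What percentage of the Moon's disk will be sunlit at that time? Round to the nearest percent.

97%

223.2/29.531 = 7.558 lunations, so 7 complete cycles and 16.48 d into the next.
Elongation θ = 360° × 16.48/29.531 ≈ 200.9°.
With cos θ = (-0.934), the lit fraction is (1 − (-0.934))/2 ≈ 0.967, so 97%.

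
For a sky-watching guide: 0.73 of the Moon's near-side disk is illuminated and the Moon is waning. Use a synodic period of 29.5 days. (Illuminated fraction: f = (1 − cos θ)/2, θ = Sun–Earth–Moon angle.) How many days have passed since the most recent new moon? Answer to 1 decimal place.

From f = (1 − cos θ)/2: cos θ = 1 − 2×0.73 = -0.460; arccos → 117.4°.
Waning ⇒ past full, so θ = 360° − 117.4° = 242.6°.
That fraction of the synodic month is 242.6/360 × 29.5 d ≈ 19.88 d.

19.9 days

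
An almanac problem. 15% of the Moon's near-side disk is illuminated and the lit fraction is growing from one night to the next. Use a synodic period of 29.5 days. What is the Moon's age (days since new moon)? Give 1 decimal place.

3.7 days

cos θ = 1 − 2f = 0.700, giving a principal value of 45.6°.
The Moon is waxing (0°–180°), so θ = 45.6° directly.
At 360°/29.5 d per day, 45.6° corresponds to 3.73 days.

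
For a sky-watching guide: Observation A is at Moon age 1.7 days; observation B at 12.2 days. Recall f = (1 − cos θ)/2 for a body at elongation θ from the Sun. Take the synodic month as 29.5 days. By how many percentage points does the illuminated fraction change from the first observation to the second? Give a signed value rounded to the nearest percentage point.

+90 percentage points

First observation: θ = 360°·1.7/29.5 = 20.7°, so f = 0.032.
Second observation: θ = 148.9°, f = 0.928.
Δf = 0.928 − 0.032 = +0.896, i.e. +90 pp.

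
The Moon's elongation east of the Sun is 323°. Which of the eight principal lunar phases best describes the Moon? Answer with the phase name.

323° lies in the waning crescent sector of the 8-phase cycle.

waning crescent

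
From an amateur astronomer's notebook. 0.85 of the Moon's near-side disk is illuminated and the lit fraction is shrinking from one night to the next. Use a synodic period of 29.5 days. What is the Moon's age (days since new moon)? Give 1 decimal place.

18.5 days

cos θ = 1 − 2f = -0.700, giving a principal value of 134.4°.
A waning Moon lies in 180°–360°, so θ = 360° − 134.4° = 225.6°.
Age = 29.5 × 225.6°/360° ≈ 18.48 days.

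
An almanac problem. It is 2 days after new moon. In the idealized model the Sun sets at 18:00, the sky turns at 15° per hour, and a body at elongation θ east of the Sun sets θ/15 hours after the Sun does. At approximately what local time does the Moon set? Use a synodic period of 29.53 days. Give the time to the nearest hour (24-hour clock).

The Moon has covered 2/29.53 of its cycle, so θ ≈ 360° × 2/29.53 = 24.4°.
Delay after the Sun = 24.4° / (15°/h) ≈ 1.63 h.
18:00 + 1.63 h ≈ 19:38 → 20:00 to the nearest hour.

20:00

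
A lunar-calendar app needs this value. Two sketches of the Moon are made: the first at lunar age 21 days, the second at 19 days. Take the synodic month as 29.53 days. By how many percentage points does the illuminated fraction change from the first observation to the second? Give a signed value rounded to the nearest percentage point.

+19 percentage points

θ₁ = 360° × 21/29.53 = 256.0°, f₁ = (1 − cos θ₁)/2 = 0.621.
θ₂ = 360° × 19/29.53 = 231.6°, f₂ = (1 − cos θ₂)/2 = 0.810.
Change = f₂ − f₁ = +0.190 → +19 percentage points.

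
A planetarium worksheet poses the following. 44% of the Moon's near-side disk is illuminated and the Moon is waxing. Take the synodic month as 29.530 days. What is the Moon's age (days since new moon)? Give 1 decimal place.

6.8 days

cos θ = 1 − 2f = 0.120, giving a principal value of 83.1°.
The Moon is waxing (0°–180°), so θ = 83.1° directly.
Age = 29.530 × 83.1°/360° ≈ 6.82 days.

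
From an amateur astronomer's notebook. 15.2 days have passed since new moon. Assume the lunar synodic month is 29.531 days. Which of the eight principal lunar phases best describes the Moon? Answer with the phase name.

At 15.2/29.531 of the cycle, θ ≈ 185° — the full moon range.

full moon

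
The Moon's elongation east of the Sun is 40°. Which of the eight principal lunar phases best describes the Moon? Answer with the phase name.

The waxing crescent sector spans roughly 22°–68°; 40° falls inside it.

waxing crescent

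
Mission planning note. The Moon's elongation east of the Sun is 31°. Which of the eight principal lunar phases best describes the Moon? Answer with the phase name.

The waxing crescent sector spans roughly 22°–68°; 31° falls inside it.

waxing crescent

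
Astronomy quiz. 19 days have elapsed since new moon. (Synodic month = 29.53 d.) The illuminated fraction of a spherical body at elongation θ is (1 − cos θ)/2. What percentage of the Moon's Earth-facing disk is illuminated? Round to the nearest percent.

The Moon has covered 19/29.53 of its cycle, so θ ≈ 360° × 19/29.53 = 231.6°.
With cos θ = (-0.621), the lit fraction is (1 − (-0.621))/2 ≈ 0.810, so 81%.

81%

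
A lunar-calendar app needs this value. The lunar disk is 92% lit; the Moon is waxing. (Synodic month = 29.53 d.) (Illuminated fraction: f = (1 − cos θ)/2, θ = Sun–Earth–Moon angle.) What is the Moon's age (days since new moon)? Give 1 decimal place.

12.1 days

Invert f = (1 − cos θ)/2 to get cos θ = 1 − 2(0.92) = -0.840, hence θ₀ = arccos -0.840 = 147.1°.
Before full moon the principal value applies: θ = 147.1°.
That fraction of the synodic month is 147.1/360 × 29.53 d ≈ 12.07 d.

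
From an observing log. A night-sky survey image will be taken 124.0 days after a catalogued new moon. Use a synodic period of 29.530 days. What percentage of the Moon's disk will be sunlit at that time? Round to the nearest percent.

34%

Reduce mod P: 124.0 − 4×29.530 = 5.88 d into the current lunation.
The Moon has covered 5.88/29.530 of its cycle, so θ ≈ 360° × 5.88/29.530 = 71.7°.
cos 71.7° = 0.314, so f = (1 − 0.314)/2 = 0.343, so 34%.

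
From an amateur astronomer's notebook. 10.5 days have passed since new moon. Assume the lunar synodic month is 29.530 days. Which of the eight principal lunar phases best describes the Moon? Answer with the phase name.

θ ≈ 360° × 10.5/29.530 = 128°, which falls in the waxing gibbous sector.

waxing gibbous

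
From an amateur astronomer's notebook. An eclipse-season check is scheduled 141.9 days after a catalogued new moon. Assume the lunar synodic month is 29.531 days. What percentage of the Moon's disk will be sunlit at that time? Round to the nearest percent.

Reduce mod P: 141.9 − 4×29.531 = 23.78 d into the current lunation.
The Moon has covered 23.78/29.531 of its cycle, so θ ≈ 360° × 23.78/29.531 = 289.8°.
With cos θ = 0.339, the lit fraction is (1 − 0.339)/2 ≈ 0.330, so 33%.

33%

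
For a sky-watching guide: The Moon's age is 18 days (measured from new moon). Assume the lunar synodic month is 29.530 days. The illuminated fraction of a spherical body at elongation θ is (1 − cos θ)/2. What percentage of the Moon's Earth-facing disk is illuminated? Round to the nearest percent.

89%

Phase angle: θ = 360°·(18 d)/(29.530 d) = 219.4°.
With cos θ = (-0.772), the lit fraction is (1 − (-0.772))/2 ≈ 0.886, so 89%.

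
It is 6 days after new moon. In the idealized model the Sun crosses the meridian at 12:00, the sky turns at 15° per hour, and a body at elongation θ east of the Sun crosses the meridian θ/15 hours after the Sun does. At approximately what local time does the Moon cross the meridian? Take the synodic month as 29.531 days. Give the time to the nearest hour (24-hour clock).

Elongation θ = 360° × 6/29.531 ≈ 73.1°.
Delay after the Sun = 73.1° / (15°/h) ≈ 4.88 h.
12:00 + 4.88 h ≈ 16:53 → 17:00 to the nearest hour.

17:00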